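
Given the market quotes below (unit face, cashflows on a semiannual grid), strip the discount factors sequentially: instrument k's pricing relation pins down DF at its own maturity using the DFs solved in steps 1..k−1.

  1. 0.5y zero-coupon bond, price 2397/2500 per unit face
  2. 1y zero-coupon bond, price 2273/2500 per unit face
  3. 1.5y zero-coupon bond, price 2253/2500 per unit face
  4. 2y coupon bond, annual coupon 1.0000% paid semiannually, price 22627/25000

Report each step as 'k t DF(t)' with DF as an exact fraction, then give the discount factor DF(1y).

step 1 [0.5y] zero: DF = P = 2397/2500 ≈ 0.958800
step 2 [1y] zero: DF = P = 2273/2500 ≈ 0.909200
step 3 [1.5y] zero: DF = P = 2253/2500 ≈ 0.901200
step 4 [2y] bond c/2=1/200: DF=(22627/25000 − 1/200·(0.958800+0.909200+0.901200))/(1+1/200) = 2217/2500 ≈ 0.886800

1 1/2 2397/2500
2 1 2273/2500
3 3/2 2253/2500
4 2 2217/2500
DF(1y) = 2273/2500 ≈ 0.909200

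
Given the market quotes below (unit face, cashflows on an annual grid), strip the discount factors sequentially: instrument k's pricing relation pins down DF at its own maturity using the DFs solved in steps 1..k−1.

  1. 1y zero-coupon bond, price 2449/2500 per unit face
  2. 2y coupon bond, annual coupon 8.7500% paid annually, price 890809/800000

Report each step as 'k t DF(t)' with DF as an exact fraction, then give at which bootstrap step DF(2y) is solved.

1 1 2449/2500
2 2 9451/10000
DF(2y) is solved at step 2

step 1 [1y] zero: DF = P = 2449/2500 ≈ 0.979600
step 2 [2y] bond c/1=7/80: DF=(890809/800000 − 7/80·(0.979600))/(1+7/80) = 9451/10000 ≈ 0.945100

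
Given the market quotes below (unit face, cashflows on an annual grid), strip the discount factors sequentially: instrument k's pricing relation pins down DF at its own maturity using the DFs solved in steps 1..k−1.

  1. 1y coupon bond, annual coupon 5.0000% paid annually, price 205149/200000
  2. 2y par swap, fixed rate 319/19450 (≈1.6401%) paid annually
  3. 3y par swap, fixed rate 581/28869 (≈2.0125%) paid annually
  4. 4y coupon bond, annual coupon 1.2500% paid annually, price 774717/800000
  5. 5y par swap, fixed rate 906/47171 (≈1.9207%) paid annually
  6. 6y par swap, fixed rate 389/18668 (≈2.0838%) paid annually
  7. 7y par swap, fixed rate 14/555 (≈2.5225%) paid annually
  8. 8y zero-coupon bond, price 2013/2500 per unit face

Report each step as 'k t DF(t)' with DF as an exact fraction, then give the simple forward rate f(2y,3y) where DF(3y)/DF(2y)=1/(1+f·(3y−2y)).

step 1 [1y] bond c/1=1/20: DF=(205149/200000 − 1/20·(0))/(1+1/20) = 9769/10000 ≈ 0.976900
step 2 [2y] swap r/1=319/19450: DF=(1 − 319/19450·(0.976900))/(1+319/19450) = 9681/10000 ≈ 0.968100
step 3 [3y] swap r/1=581/28869: DF=(1 − 581/28869·(0.976900+0.968100))/(1+581/28869) = 9419/10000 ≈ 0.941900
step 4 [4y] bond c/1=1/80: DF=(774717/800000 − 1/80·(0.976900+0.968100+0.941900))/(1+1/80) = 1151/1250 ≈ 0.920800
step 5 [5y] swap r/1=906/47171: DF=(1 − 906/47171·(0.976900+0.968100+0.941900+0.920800))/(1+906/47171) = 4547/5000 ≈ 0.909400
step 6 [6y] swap r/1=389/18668: DF=(1 − 389/18668·(0.976900+0.968100+0.941900+0.920800+0.909400))/(1+389/18668) = 8833/10000 ≈ 0.883300
step 7 [7y] swap r/1=14/555: DF=(1 − 14/555·(0.976900+0.968100+0.941900+0.920800+0.909400+0.883300))/(1+14/555) = 1047/1250 ≈ 0.837600
step 8 [8y] zero: DF = P = 2013/2500 ≈ 0.805200

1 1 9769/10000
2 2 9681/10000
3 3 9419/10000
4 4 1151/1250
5 5 4547/5000
6 6 8833/10000
7 7 1047/1250
8 8 2013/2500
f(2y,3y) = ((9681/10000)/(9419/10000) − 1)/(1) = 262/9419 ≈ 2.7816%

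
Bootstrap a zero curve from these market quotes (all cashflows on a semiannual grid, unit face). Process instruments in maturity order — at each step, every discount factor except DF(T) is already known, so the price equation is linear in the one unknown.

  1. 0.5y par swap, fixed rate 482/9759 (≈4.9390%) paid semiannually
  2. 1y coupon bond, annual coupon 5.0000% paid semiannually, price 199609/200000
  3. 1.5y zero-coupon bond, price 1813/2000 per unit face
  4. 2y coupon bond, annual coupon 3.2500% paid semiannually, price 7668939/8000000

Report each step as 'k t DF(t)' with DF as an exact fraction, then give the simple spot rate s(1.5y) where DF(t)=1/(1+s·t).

step 1 [0.5y] swap r/2=241/9759: DF=(1 − 241/9759·(0))/(1+241/9759) = 9759/10000 ≈ 0.975900
step 2 [1y] bond c/2=1/40: DF=(199609/200000 − 1/40·(0.975900))/(1+1/40) = 9499/10000 ≈ 0.949900
step 3 [1.5y] zero: DF = P = 1813/2000 ≈ 0.906500
step 4 [2y] bond c/2=13/800: DF=(7668939/8000000 − 13/800·(0.975900+0.949900+0.906500))/(1+13/800) = 449/500 ≈ 0.898000

1 1/2 9759/10000
2 1 9499/10000
3 3/2 1813/2000
4 2 449/500
s(1.5y) = (1/(1813/2000) − 1)/(3/2) = 374/5439 ≈ 6.8763%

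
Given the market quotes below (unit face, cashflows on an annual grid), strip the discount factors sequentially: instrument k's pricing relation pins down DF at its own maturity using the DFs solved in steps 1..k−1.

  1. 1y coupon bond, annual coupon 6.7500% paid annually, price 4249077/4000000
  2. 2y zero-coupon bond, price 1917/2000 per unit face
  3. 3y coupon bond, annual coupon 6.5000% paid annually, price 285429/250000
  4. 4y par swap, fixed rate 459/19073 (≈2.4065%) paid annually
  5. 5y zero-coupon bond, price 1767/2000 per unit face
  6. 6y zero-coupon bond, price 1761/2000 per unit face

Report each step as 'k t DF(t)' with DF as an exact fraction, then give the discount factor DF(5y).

1 1 9951/10000
2 2 1917/2000
3 3 1191/1250
4 4 4541/5000
5 5 1767/2000
6 6 1761/2000
DF(5y) = 1767/2000 ≈ 0.883500

step 1 [1y] bond c/1=27/400: DF=(4249077/4000000 − 27/400·(0))/(1+27/400) = 9951/10000 ≈ 0.995100
step 2 [2y] zero: DF = P = 1917/2000 ≈ 0.958500
step 3 [3y] bond c/1=13/200: DF=(285429/250000 − 13/200·(0.995100+0.958500))/(1+13/200) = 1191/1250 ≈ 0.952800
step 4 [4y] swap r/1=459/19073: DF=(1 − 459/19073·(0.995100+0.958500+0.952800))/(1+459/19073) = 4541/5000 ≈ 0.908200
step 5 [5y] zero: DF = P = 1767/2000 ≈ 0.883500
step 6 [6y] zero: DF = P = 1761/2000 ≈ 0.880500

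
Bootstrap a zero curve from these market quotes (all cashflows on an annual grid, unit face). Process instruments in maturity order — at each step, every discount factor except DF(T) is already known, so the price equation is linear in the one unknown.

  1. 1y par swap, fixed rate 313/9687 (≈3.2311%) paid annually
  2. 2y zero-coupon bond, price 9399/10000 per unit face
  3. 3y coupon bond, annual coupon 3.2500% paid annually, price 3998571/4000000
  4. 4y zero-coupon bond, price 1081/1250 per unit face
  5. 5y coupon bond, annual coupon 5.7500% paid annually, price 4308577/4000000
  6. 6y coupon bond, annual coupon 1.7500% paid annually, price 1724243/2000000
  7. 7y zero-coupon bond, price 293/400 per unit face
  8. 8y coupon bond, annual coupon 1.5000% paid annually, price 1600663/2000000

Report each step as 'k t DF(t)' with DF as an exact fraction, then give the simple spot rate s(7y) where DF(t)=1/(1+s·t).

1 1 9687/10000
2 2 9399/10000
3 3 9081/10000
4 4 1081/1250
5 5 1023/1250
6 6 7699/10000
7 7 293/400
8 8 3499/5000
s(7y) = (1/(293/400) − 1)/(7) = 107/2051 ≈ 5.2170%

step 1 [1y] swap r/1=313/9687: DF=(1 − 313/9687·(0))/(1+313/9687) = 9687/10000 ≈ 0.968700
step 2 [2y] zero: DF = P = 9399/10000 ≈ 0.939900
step 3 [3y] bond c/1=13/400: DF=(3998571/4000000 − 13/400·(0.968700+0.939900))/(1+13/400) = 9081/10000 ≈ 0.908100
step 4 [4y] zero: DF = P = 1081/1250 ≈ 0.864800
step 5 [5y] bond c/1=23/400: DF=(4308577/4000000 − 23/400·(0.968700+0.939900+0.908100+0.864800))/(1+23/400) = 1023/1250 ≈ 0.818400
step 6 [6y] bond c/1=7/400: DF=(1724243/2000000 − 7/400·(0.968700+0.939900+0.908100+0.864800+0.818400))/(1+7/400) = 7699/10000 ≈ 0.769900
step 7 [7y] zero: DF = P = 293/400 ≈ 0.732500
step 8 [8y] bond c/1=3/200: DF=(1600663/2000000 − 3/200·(0.968700+0.939900+0.908100+0.864800+0.818400+0.769900+0.732500))/(1+3/200) = 3499/5000 ≈ 0.699800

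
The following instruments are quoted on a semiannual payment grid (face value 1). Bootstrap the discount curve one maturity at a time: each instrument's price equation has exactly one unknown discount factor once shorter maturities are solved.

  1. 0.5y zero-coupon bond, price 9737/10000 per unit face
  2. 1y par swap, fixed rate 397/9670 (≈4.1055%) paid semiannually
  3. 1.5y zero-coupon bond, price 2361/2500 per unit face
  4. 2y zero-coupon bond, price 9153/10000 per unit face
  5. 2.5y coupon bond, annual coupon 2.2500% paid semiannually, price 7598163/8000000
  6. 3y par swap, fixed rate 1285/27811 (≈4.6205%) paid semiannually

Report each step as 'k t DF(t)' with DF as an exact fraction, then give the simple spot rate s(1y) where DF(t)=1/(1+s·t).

1 1/2 9737/10000
2 1 9603/10000
3 3/2 2361/2500
4 2 9153/10000
5 5/2 897/1000
6 3 1743/2000
s(1y) = (1/(9603/10000) − 1)/(1) = 397/9603 ≈ 4.1341%

step 1 [0.5y] zero: DF = P = 9737/10000 ≈ 0.973700
step 2 [1y] swap r/2=397/19340: DF=(1 − 397/19340·(0.973700))/(1+397/19340) = 9603/10000 ≈ 0.960300
step 3 [1.5y] zero: DF = P = 2361/2500 ≈ 0.944400
step 4 [2y] zero: DF = P = 9153/10000 ≈ 0.915300
step 5 [2.5y] bond c/2=9/800: DF=(7598163/8000000 − 9/800·(0.973700+0.960300+0.944400+0.915300))/(1+9/800) = 897/1000 ≈ 0.897000
step 6 [3y] swap r/2=1285/55622: DF=(1 − 1285/55622·(0.973700+0.960300+0.944400+0.915300+0.897000))/(1+1285/55622) = 1743/2000 ≈ 0.871500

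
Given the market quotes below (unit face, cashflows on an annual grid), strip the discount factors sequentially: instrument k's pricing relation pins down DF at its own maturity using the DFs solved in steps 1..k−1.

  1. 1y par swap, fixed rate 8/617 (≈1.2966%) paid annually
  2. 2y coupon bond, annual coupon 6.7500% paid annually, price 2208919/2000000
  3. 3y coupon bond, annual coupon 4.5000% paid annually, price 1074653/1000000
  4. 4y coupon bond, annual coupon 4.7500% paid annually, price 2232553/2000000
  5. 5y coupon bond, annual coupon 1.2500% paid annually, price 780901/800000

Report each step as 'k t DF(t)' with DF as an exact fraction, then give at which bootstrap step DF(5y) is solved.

step 1 [1y] swap r/1=8/617: DF=(1 − 8/617·(0))/(1+8/617) = 617/625 ≈ 0.987200
step 2 [2y] bond c/1=27/400: DF=(2208919/2000000 − 27/400·(0.987200))/(1+27/400) = 4861/5000 ≈ 0.972200
step 3 [3y] bond c/1=9/200: DF=(1074653/1000000 − 9/200·(0.987200+0.972200))/(1+9/200) = 118/125 ≈ 0.944000
step 4 [4y] bond c/1=19/400: DF=(2232553/2000000 − 19/400·(0.987200+0.972200+0.944000))/(1+19/400) = 467/500 ≈ 0.934000
step 5 [5y] bond c/1=1/80: DF=(780901/800000 − 1/80·(0.987200+0.972200+0.944000+0.934000))/(1+1/80) = 9167/10000 ≈ 0.916700

1 1 617/625
2 2 4861/5000
3 3 118/125
4 4 467/500
5 5 9167/10000
DF(5y) is solved at step 5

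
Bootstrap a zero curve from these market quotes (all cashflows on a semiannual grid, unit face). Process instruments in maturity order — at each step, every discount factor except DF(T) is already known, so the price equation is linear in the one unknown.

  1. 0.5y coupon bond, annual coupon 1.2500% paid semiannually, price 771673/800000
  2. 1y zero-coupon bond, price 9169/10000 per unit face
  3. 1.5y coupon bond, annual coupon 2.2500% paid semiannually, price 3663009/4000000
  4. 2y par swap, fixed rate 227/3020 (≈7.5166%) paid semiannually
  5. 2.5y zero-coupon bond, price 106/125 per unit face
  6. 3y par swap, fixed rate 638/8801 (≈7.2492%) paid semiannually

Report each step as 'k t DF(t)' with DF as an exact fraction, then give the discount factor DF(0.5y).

1 1/2 4793/5000
2 1 9169/10000
3 3/2 8847/10000
4 2 4319/5000
5 5/2 106/125
6 3 4043/5000
DF(0.5y) = 4793/5000 ≈ 0.958600

step 1 [0.5y] bond c/2=1/160: DF=(771673/800000 − 1/160·(0))/(1+1/160) = 4793/5000 ≈ 0.958600
step 2 [1y] zero: DF = P = 9169/10000 ≈ 0.916900
step 3 [1.5y] bond c/2=9/800: DF=(3663009/4000000 − 9/800·(0.958600+0.916900))/(1+9/800) = 8847/10000 ≈ 0.884700
step 4 [2y] swap r/2=227/6040: DF=(1 − 227/6040·(0.958600+0.916900+0.884700))/(1+227/6040) = 4319/5000 ≈ 0.863800
step 5 [2.5y] zero: DF = P = 106/125 ≈ 0.848000
step 6 [3y] swap r/2=319/8801: DF=(1 − 319/8801·(0.958600+0.916900+0.884700+0.863800+0.848000))/(1+319/8801) = 4043/5000 ≈ 0.808600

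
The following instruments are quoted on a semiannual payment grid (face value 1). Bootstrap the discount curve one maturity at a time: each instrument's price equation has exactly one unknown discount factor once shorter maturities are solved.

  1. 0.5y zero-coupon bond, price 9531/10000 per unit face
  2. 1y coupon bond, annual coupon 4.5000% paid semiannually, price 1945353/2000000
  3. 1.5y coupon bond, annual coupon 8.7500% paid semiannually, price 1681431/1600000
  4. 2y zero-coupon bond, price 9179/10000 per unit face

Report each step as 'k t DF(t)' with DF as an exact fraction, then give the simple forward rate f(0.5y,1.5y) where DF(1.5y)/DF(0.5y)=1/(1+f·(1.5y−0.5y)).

1 1/2 9531/10000
2 1 9303/10000
3 3/2 9279/10000
4 2 9179/10000
f(0.5y,1.5y) = ((9531/10000)/(9279/10000) − 1)/(1) = 28/1031 ≈ 2.7158%

step 1 [0.5y] zero: DF = P = 9531/10000 ≈ 0.953100
step 2 [1y] bond c/2=9/400: DF=(1945353/2000000 − 9/400·(0.953100))/(1+9/400) = 9303/10000 ≈ 0.930300
step 3 [1.5y] bond c/2=7/160: DF=(1681431/1600000 − 7/160·(0.953100+0.930300))/(1+7/160) = 9279/10000 ≈ 0.927900
step 4 [2y] zero: DF = P = 9179/10000 ≈ 0.917900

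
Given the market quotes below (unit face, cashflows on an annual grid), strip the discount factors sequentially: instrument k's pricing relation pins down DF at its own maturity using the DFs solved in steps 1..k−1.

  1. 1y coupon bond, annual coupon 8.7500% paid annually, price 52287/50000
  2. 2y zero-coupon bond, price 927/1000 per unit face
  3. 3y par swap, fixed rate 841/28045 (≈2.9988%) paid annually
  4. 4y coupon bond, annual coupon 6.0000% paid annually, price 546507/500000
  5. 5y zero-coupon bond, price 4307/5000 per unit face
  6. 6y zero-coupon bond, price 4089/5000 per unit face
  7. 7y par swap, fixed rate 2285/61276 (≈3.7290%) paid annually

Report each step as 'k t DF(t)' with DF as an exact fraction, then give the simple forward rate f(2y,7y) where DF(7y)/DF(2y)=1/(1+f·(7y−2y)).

step 1 [1y] bond c/1=7/80: DF=(52287/50000 − 7/80·(0))/(1+7/80) = 601/625 ≈ 0.961600
step 2 [2y] zero: DF = P = 927/1000 ≈ 0.927000
step 3 [3y] swap r/1=841/28045: DF=(1 − 841/28045·(0.961600+0.927000))/(1+841/28045) = 9159/10000 ≈ 0.915900
step 4 [4y] bond c/1=3/50: DF=(546507/500000 − 3/50·(0.961600+0.927000+0.915900))/(1+3/50) = 2181/2500 ≈ 0.872400
step 5 [5y] zero: DF = P = 4307/5000 ≈ 0.861400
step 6 [6y] zero: DF = P = 4089/5000 ≈ 0.817800
step 7 [7y] swap r/1=2285/61276: DF=(1 − 2285/61276·(0.961600+0.927000+0.915900+0.872400+0.861400+0.817800))/(1+2285/61276) = 1543/2000 ≈ 0.771500

1 1 601/625
2 2 927/1000
3 3 9159/10000
4 4 2181/2500
5 5 4307/5000
6 6 4089/5000
7 7 1543/2000
f(2y,7y) = ((927/1000)/(1543/2000) − 1)/(5) = 311/7715 ≈ 4.0311%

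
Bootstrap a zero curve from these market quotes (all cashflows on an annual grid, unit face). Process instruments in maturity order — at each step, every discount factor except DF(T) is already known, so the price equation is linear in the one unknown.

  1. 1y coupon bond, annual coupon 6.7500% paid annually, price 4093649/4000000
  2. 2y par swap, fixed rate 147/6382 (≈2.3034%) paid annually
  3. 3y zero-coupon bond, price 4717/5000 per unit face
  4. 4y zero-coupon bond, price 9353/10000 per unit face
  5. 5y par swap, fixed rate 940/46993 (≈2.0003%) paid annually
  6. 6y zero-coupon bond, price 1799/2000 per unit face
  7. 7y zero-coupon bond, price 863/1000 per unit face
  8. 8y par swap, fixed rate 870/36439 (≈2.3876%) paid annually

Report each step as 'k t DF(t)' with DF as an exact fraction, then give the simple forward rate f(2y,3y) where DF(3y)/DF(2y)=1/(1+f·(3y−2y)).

step 1 [1y] bond c/1=27/400: DF=(4093649/4000000 − 27/400·(0))/(1+27/400) = 9587/10000 ≈ 0.958700
step 2 [2y] swap r/1=147/6382: DF=(1 − 147/6382·(0.958700))/(1+147/6382) = 9559/10000 ≈ 0.955900
step 3 [3y] zero: DF = P = 4717/5000 ≈ 0.943400
step 4 [4y] zero: DF = P = 9353/10000 ≈ 0.935300
step 5 [5y] swap r/1=940/46993: DF=(1 − 940/46993·(0.958700+0.955900+0.943400+0.935300))/(1+940/46993) = 453/500 ≈ 0.906000
step 6 [6y] zero: DF = P = 1799/2000 ≈ 0.899500
step 7 [7y] zero: DF = P = 863/1000 ≈ 0.863000
step 8 [8y] swap r/1=870/36439: DF=(1 − 870/36439·(0.958700+0.955900+0.943400+0.935300+0.906000+0.899500+0.863000))/(1+870/36439) = 413/500 ≈ 0.826000

1 1 9587/10000
2 2 9559/10000
3 3 4717/5000
4 4 9353/10000
5 5 453/500
6 6 1799/2000
7 7 863/1000
8 8 413/500
f(2y,3y) = ((9559/10000)/(4717/5000) − 1)/(1) = 125/9434 ≈ 1.3250%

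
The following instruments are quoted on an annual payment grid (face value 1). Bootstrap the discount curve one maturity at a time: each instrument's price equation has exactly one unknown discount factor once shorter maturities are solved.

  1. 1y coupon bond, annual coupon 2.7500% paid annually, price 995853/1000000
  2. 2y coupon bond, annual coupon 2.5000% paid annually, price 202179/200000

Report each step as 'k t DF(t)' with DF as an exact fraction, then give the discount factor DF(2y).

step 1 [1y] bond c/1=11/400: DF=(995853/1000000 − 11/400·(0))/(1+11/400) = 2423/2500 ≈ 0.969200
step 2 [2y] bond c/1=1/40: DF=(202179/200000 − 1/40·(0.969200))/(1+1/40) = 4813/5000 ≈ 0.962600

1 1 2423/2500
2 2 4813/5000
DF(2y) = 4813/5000 ≈ 0.962600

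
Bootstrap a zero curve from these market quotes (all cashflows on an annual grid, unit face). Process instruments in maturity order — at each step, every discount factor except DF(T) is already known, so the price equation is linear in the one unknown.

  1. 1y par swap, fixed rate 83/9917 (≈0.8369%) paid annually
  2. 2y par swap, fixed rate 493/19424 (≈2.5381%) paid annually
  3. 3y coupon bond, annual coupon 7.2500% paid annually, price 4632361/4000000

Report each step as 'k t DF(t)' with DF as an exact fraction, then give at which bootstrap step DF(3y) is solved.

1 1 9917/10000
2 2 9507/10000
3 3 1897/2000
DF(3y) is solved at step 3

step 1 [1y] swap r/1=83/9917: DF=(1 − 83/9917·(0))/(1+83/9917) = 9917/10000 ≈ 0.991700
step 2 [2y] swap r/1=493/19424: DF=(1 − 493/19424·(0.991700))/(1+493/19424) = 9507/10000 ≈ 0.950700
step 3 [3y] bond c/1=29/400: DF=(4632361/4000000 − 29/400·(0.991700+0.950700))/(1+29/400) = 1897/2000 ≈ 0.948500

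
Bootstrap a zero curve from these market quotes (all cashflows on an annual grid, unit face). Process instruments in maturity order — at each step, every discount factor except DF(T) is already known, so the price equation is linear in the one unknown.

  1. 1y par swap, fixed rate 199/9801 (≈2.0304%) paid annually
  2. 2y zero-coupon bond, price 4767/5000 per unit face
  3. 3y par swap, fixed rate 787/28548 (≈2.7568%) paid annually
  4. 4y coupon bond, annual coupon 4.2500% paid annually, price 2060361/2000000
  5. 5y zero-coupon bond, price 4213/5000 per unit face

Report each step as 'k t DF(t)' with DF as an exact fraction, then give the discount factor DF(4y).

1 1 9801/10000
2 2 4767/5000
3 3 9213/10000
4 4 4359/5000
5 5 4213/5000
DF(4y) = 4359/5000 ≈ 0.871800

step 1 [1y] swap r/1=199/9801: DF=(1 − 199/9801·(0))/(1+199/9801) = 9801/10000 ≈ 0.980100
step 2 [2y] zero: DF = P = 4767/5000 ≈ 0.953400
step 3 [3y] swap r/1=787/28548: DF=(1 − 787/28548·(0.980100+0.953400))/(1+787/28548) = 9213/10000 ≈ 0.921300
step 4 [4y] bond c/1=17/400: DF=(2060361/2000000 − 17/400·(0.980100+0.953400+0.921300))/(1+17/400) = 4359/5000 ≈ 0.871800
step 5 [5y] zero: DF = P = 4213/5000 ≈ 0.842600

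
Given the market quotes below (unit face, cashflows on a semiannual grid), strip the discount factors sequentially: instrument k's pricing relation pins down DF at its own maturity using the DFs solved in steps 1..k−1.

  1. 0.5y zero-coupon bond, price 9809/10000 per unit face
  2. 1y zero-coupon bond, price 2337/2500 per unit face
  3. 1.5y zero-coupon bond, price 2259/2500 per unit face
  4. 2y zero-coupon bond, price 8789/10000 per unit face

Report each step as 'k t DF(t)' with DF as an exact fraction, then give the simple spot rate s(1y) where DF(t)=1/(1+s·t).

step 1 [0.5y] zero: DF = P = 9809/10000 ≈ 0.980900
step 2 [1y] zero: DF = P = 2337/2500 ≈ 0.934800
step 3 [1.5y] zero: DF = P = 2259/2500 ≈ 0.903600
step 4 [2y] zero: DF = P = 8789/10000 ≈ 0.878900

1 1/2 9809/10000
2 1 2337/2500
3 3/2 2259/2500
4 2 8789/10000
s(1y) = (1/(2337/2500) − 1)/(1) = 163/2337 ≈ 6.9748%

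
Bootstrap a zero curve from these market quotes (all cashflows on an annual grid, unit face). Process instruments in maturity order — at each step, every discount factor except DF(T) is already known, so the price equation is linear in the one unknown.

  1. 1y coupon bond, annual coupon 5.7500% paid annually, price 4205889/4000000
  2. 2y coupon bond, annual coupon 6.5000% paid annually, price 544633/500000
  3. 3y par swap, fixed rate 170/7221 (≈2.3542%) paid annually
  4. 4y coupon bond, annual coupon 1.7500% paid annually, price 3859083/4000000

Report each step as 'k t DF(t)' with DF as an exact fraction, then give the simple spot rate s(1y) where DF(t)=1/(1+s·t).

1 1 9943/10000
2 2 9621/10000
3 3 233/250
4 4 1797/2000
s(1y) = (1/(9943/10000) − 1)/(1) = 57/9943 ≈ 0.5733%

step 1 [1y] bond c/1=23/400: DF=(4205889/4000000 − 23/400·(0))/(1+23/400) = 9943/10000 ≈ 0.994300
step 2 [2y] bond c/1=13/200: DF=(544633/500000 − 13/200·(0.994300))/(1+13/200) = 9621/10000 ≈ 0.962100
step 3 [3y] swap r/1=170/7221: DF=(1 − 170/7221·(0.994300+0.962100))/(1+170/7221) = 233/250 ≈ 0.932000
step 4 [4y] bond c/1=7/400: DF=(3859083/4000000 − 7/400·(0.994300+0.962100+0.932000))/(1+7/400) = 1797/2000 ≈ 0.898500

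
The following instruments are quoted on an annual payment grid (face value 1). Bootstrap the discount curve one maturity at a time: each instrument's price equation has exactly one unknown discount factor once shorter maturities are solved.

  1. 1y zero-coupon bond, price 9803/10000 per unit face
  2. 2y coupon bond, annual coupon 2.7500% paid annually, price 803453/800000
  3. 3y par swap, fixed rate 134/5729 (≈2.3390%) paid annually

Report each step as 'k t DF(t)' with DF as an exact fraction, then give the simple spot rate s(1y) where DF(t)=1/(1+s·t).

step 1 [1y] zero: DF = P = 9803/10000 ≈ 0.980300
step 2 [2y] bond c/1=11/400: DF=(803453/800000 − 11/400·(0.980300))/(1+11/400) = 1189/1250 ≈ 0.951200
step 3 [3y] swap r/1=134/5729: DF=(1 − 134/5729·(0.980300+0.951200))/(1+134/5729) = 933/1000 ≈ 0.933000

1 1 9803/10000
2 2 1189/1250
3 3 933/1000
s(1y) = (1/(9803/10000) − 1)/(1) = 197/9803 ≈ 2.0096%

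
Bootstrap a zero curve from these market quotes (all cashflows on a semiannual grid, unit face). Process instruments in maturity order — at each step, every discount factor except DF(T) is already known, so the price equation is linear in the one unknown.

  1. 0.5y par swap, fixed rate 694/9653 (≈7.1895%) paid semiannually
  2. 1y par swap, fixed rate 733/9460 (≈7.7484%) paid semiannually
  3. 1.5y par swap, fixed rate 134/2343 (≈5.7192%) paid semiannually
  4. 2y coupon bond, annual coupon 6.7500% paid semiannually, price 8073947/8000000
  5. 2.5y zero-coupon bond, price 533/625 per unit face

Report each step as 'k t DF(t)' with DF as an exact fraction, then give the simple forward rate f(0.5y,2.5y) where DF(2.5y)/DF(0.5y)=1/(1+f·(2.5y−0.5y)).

step 1 [0.5y] swap r/2=347/9653: DF=(1 − 347/9653·(0))/(1+347/9653) = 9653/10000 ≈ 0.965300
step 2 [1y] swap r/2=733/18920: DF=(1 − 733/18920·(0.965300))/(1+733/18920) = 9267/10000 ≈ 0.926700
step 3 [1.5y] swap r/2=67/2343: DF=(1 − 67/2343·(0.965300+0.926700))/(1+67/2343) = 2299/2500 ≈ 0.919600
step 4 [2y] bond c/2=27/800: DF=(8073947/8000000 − 27/800·(0.965300+0.926700+0.919600))/(1+27/800) = 1769/2000 ≈ 0.884500
step 5 [2.5y] zero: DF = P = 533/625 ≈ 0.852800

1 1/2 9653/10000
2 1 9267/10000
3 3/2 2299/2500
4 2 1769/2000
5 5/2 533/625
f(0.5y,2.5y) = ((9653/10000)/(533/625) − 1)/(2) = 1125/17056 ≈ 6.5959%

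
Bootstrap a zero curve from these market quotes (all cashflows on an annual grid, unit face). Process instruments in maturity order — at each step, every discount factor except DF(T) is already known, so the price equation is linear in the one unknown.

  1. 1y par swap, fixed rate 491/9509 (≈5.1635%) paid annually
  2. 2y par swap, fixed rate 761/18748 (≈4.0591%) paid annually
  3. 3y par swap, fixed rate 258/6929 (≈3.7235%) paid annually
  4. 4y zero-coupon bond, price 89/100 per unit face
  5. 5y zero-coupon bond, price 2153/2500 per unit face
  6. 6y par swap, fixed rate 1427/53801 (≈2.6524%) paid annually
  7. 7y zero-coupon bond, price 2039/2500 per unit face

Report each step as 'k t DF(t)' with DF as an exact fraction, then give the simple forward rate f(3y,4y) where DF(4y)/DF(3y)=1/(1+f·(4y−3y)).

step 1 [1y] swap r/1=491/9509: DF=(1 − 491/9509·(0))/(1+491/9509) = 9509/10000 ≈ 0.950900
step 2 [2y] swap r/1=761/18748: DF=(1 − 761/18748·(0.950900))/(1+761/18748) = 9239/10000 ≈ 0.923900
step 3 [3y] swap r/1=258/6929: DF=(1 − 258/6929·(0.950900+0.923900))/(1+258/6929) = 1121/1250 ≈ 0.896800
step 4 [4y] zero: DF = P = 89/100 ≈ 0.890000
step 5 [5y] zero: DF = P = 2153/2500 ≈ 0.861200
step 6 [6y] swap r/1=1427/53801: DF=(1 − 1427/53801·(0.950900+0.923900+0.896800+0.890000+0.861200))/(1+1427/53801) = 8573/10000 ≈ 0.857300
step 7 [7y] zero: DF = P = 2039/2500 ≈ 0.815600

1 1 9509/10000
2 2 9239/10000
3 3 1121/1250
4 4 89/100
5 5 2153/2500
6 6 8573/10000
7 7 2039/2500
f(3y,4y) = ((1121/1250)/(89/100) − 1)/(1) = 17/2225 ≈ 0.7640%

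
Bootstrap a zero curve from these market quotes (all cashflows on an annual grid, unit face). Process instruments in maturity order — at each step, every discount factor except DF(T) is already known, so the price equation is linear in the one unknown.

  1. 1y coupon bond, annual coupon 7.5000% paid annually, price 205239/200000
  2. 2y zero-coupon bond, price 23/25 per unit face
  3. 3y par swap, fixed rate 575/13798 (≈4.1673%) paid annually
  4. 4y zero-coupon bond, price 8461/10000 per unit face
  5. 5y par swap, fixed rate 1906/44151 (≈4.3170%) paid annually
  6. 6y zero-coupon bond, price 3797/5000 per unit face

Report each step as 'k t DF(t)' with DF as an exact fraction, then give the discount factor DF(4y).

1 1 4773/5000
2 2 23/25
3 3 177/200
4 4 8461/10000
5 5 4047/5000
6 6 3797/5000
DF(4y) = 8461/10000 ≈ 0.846100

step 1 [1y] bond c/1=3/40: DF=(205239/200000 − 3/40·(0))/(1+3/40) = 4773/5000 ≈ 0.954600
step 2 [2y] zero: DF = P = 23/25 ≈ 0.920000
step 3 [3y] swap r/1=575/13798: DF=(1 − 575/13798·(0.954600+0.920000))/(1+575/13798) = 177/200 ≈ 0.885000
step 4 [4y] zero: DF = P = 8461/10000 ≈ 0.846100
step 5 [5y] swap r/1=1906/44151: DF=(1 − 1906/44151·(0.954600+0.920000+0.885000+0.846100))/(1+1906/44151) = 4047/5000 ≈ 0.809400
step 6 [6y] zero: DF = P = 3797/5000 ≈ 0.759400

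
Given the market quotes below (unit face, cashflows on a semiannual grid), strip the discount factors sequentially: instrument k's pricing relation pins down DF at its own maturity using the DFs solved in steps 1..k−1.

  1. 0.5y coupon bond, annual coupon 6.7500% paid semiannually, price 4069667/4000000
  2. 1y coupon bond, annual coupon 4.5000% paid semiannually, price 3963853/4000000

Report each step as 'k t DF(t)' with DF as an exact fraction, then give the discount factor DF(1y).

1 1/2 4921/5000
2 1 379/400
DF(1y) = 379/400 ≈ 0.947500

step 1 [0.5y] bond c/2=27/800: DF=(4069667/4000000 − 27/800·(0))/(1+27/800) = 4921/5000 ≈ 0.984200
step 2 [1y] bond c/2=9/400: DF=(3963853/4000000 − 9/400·(0.984200))/(1+9/400) = 379/400 ≈ 0.947500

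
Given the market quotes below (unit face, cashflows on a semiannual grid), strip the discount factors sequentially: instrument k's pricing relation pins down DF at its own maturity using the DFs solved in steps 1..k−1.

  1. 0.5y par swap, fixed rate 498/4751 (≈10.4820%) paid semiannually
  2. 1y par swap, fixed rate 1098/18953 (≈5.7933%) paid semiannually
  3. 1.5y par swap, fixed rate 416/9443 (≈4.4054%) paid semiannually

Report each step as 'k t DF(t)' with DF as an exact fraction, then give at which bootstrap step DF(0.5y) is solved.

step 1 [0.5y] swap r/2=249/4751: DF=(1 − 249/4751·(0))/(1+249/4751) = 4751/5000 ≈ 0.950200
step 2 [1y] swap r/2=549/18953: DF=(1 − 549/18953·(0.950200))/(1+549/18953) = 9451/10000 ≈ 0.945100
step 3 [1.5y] swap r/2=208/9443: DF=(1 − 208/9443·(0.950200+0.945100))/(1+208/9443) = 586/625 ≈ 0.937600

1 1/2 4751/5000
2 1 9451/10000
3 3/2 586/625
DF(0.5y) is solved at step 1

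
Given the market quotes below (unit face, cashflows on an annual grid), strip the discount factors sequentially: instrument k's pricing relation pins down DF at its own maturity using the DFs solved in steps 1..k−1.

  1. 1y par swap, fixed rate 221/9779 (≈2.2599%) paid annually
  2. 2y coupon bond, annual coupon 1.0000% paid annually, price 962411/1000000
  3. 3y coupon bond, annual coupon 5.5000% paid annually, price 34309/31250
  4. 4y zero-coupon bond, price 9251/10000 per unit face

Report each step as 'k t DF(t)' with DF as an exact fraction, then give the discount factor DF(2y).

1 1 9779/10000
2 2 1179/1250
3 3 1881/2000
4 4 9251/10000
DF(2y) = 1179/1250 ≈ 0.943200

step 1 [1y] swap r/1=221/9779: DF=(1 − 221/9779·(0))/(1+221/9779) = 9779/10000 ≈ 0.977900
step 2 [2y] bond c/1=1/100: DF=(962411/1000000 − 1/100·(0.977900))/(1+1/100) = 1179/1250 ≈ 0.943200
step 3 [3y] bond c/1=11/200: DF=(34309/31250 − 11/200·(0.977900+0.943200))/(1+11/200) = 1881/2000 ≈ 0.940500
step 4 [4y] zero: DF = P = 9251/10000 ≈ 0.925100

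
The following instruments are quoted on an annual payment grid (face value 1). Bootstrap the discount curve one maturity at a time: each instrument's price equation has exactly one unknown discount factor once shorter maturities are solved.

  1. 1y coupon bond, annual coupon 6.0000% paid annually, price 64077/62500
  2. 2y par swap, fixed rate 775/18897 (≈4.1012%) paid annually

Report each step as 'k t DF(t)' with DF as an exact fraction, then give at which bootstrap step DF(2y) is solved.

1 1 1209/1250
2 2 369/400
DF(2y) is solved at step 2

step 1 [1y] bond c/1=3/50: DF=(64077/62500 − 3/50·(0))/(1+3/50) = 1209/1250 ≈ 0.967200
step 2 [2y] swap r/1=775/18897: DF=(1 − 775/18897·(0.967200))/(1+775/18897) = 369/400 ≈ 0.922500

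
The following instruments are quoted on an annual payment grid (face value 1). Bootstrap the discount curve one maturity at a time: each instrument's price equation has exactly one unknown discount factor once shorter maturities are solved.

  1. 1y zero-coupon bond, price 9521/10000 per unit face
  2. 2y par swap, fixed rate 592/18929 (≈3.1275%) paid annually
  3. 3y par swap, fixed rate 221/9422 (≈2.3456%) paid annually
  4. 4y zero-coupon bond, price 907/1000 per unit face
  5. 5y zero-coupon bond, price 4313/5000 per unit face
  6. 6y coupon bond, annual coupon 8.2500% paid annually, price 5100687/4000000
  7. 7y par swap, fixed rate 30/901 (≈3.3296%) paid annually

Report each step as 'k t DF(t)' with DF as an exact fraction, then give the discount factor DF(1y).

step 1 [1y] zero: DF = P = 9521/10000 ≈ 0.952100
step 2 [2y] swap r/1=592/18929: DF=(1 − 592/18929·(0.952100))/(1+592/18929) = 588/625 ≈ 0.940800
step 3 [3y] swap r/1=221/9422: DF=(1 − 221/9422·(0.952100+0.940800))/(1+221/9422) = 9337/10000 ≈ 0.933700
step 4 [4y] zero: DF = P = 907/1000 ≈ 0.907000
step 5 [5y] zero: DF = P = 4313/5000 ≈ 0.862600
step 6 [6y] bond c/1=33/400: DF=(5100687/4000000 − 33/400·(0.952100+0.940800+0.933700+0.907000+0.862600))/(1+33/400) = 8277/10000 ≈ 0.827700
step 7 [7y] swap r/1=30/901: DF=(1 − 30/901·(0.952100+0.940800+0.933700+0.907000+0.862600+0.827700))/(1+30/901) = 793/1000 ≈ 0.793000

1 1 9521/10000
2 2 588/625
3 3 9337/10000
4 4 907/1000
5 5 4313/5000
6 6 8277/10000
7 7 793/1000
DF(1y) = 9521/10000 ≈ 0.952100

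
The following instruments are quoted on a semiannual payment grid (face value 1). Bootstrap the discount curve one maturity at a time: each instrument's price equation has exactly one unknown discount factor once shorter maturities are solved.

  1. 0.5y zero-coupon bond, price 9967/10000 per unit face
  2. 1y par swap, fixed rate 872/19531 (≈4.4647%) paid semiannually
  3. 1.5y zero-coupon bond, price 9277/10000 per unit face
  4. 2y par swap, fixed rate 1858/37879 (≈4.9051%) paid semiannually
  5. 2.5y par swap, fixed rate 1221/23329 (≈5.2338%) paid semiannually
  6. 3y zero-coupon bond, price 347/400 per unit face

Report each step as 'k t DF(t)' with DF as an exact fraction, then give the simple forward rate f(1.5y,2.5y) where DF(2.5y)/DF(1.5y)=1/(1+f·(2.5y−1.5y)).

step 1 [0.5y] zero: DF = P = 9967/10000 ≈ 0.996700
step 2 [1y] swap r/2=436/19531: DF=(1 − 436/19531·(0.996700))/(1+436/19531) = 2391/2500 ≈ 0.956400
step 3 [1.5y] zero: DF = P = 9277/10000 ≈ 0.927700
step 4 [2y] swap r/2=929/37879: DF=(1 − 929/37879·(0.996700+0.956400+0.927700))/(1+929/37879) = 9071/10000 ≈ 0.907100
step 5 [2.5y] swap r/2=1221/46658: DF=(1 − 1221/46658·(0.996700+0.956400+0.927700+0.907100))/(1+1221/46658) = 8779/10000 ≈ 0.877900
step 6 [3y] zero: DF = P = 347/400 ≈ 0.867500

1 1/2 9967/10000
2 1 2391/2500
3 3/2 9277/10000
4 2 9071/10000
5 5/2 8779/10000
6 3 347/400
f(1.5y,2.5y) = ((9277/10000)/(8779/10000) − 1)/(1) = 498/8779 ≈ 5.6726%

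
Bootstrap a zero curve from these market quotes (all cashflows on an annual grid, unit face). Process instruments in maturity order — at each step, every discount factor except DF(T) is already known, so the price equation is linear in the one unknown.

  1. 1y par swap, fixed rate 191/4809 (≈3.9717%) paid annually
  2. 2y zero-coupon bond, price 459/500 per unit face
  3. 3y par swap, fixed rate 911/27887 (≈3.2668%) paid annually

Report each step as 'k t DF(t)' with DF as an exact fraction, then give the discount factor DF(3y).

1 1 4809/5000
2 2 459/500
3 3 9089/10000
DF(3y) = 9089/10000 ≈ 0.908900

step 1 [1y] swap r/1=191/4809: DF=(1 − 191/4809·(0))/(1+191/4809) = 4809/5000 ≈ 0.961800
step 2 [2y] zero: DF = P = 459/500 ≈ 0.918000
step 3 [3y] swap r/1=911/27887: DF=(1 − 911/27887·(0.961800+0.918000))/(1+911/27887) = 9089/10000 ≈ 0.908900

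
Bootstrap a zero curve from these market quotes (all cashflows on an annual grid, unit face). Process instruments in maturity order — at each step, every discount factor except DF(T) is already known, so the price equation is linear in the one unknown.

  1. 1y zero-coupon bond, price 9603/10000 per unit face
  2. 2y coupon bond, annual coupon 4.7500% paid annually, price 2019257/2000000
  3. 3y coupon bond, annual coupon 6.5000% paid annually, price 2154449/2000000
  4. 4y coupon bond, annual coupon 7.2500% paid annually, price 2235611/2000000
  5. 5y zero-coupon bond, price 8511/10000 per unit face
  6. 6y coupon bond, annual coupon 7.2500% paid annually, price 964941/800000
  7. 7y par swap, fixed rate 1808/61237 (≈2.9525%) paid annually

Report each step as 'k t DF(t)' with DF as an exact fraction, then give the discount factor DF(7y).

1 1 9603/10000
2 2 9203/10000
3 3 8967/10000
4 4 1709/2000
5 5 8511/10000
6 6 1027/1250
7 7 512/625
DF(7y) = 512/625 ≈ 0.819200

step 1 [1y] zero: DF = P = 9603/10000 ≈ 0.960300
step 2 [2y] bond c/1=19/400: DF=(2019257/2000000 − 19/400·(0.960300))/(1+19/400) = 9203/10000 ≈ 0.920300
step 3 [3y] bond c/1=13/200: DF=(2154449/2000000 − 13/200·(0.960300+0.920300))/(1+13/200) = 8967/10000 ≈ 0.896700
step 4 [4y] bond c/1=29/400: DF=(2235611/2000000 − 29/400·(0.960300+0.920300+0.896700))/(1+29/400) = 1709/2000 ≈ 0.854500
step 5 [5y] zero: DF = P = 8511/10000 ≈ 0.851100
step 6 [6y] bond c/1=29/400: DF=(964941/800000 − 29/400·(0.960300+0.920300+0.896700+0.854500+0.851100))/(1+29/400) = 1027/1250 ≈ 0.821600
step 7 [7y] swap r/1=1808/61237: DF=(1 − 1808/61237·(0.960300+0.920300+0.896700+0.854500+0.851100+0.821600))/(1+1808/61237) = 512/625 ≈ 0.819200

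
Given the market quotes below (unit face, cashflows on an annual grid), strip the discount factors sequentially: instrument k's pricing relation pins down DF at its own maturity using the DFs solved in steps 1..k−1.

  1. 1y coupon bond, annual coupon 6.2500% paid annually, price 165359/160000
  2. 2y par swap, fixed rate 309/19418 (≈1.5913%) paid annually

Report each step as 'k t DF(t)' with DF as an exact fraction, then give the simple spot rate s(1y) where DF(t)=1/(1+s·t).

1 1 9727/10000
2 2 9691/10000
s(1y) = (1/(9727/10000) − 1)/(1) = 273/9727 ≈ 2.8066%

step 1 [1y] bond c/1=1/16: DF=(165359/160000 − 1/16·(0))/(1+1/16) = 9727/10000 ≈ 0.972700
step 2 [2y] swap r/1=309/19418: DF=(1 − 309/19418·(0.972700))/(1+309/19418) = 9691/10000 ≈ 0.969100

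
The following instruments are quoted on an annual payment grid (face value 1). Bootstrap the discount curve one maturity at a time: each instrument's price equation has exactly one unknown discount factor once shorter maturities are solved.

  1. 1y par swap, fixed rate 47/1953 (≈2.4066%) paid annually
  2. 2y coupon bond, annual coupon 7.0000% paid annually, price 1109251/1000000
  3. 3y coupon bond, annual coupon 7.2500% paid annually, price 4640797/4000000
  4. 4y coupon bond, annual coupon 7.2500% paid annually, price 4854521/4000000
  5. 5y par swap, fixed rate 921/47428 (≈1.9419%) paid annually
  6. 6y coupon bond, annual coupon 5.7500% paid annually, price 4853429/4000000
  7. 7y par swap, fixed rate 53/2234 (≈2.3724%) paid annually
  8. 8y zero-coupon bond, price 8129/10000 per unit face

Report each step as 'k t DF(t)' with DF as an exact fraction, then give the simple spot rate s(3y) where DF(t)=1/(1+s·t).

1 1 1953/2000
2 2 608/625
3 3 19/20
4 4 2339/2500
5 5 9079/10000
6 6 1779/2000
7 7 8463/10000
8 8 8129/10000
s(3y) = (1/(19/20) − 1)/(3) = 1/57 ≈ 1.7544%

step 1 [1y] swap r/1=47/1953: DF=(1 − 47/1953·(0))/(1+47/1953) = 1953/2000 ≈ 0.976500
step 2 [2y] bond c/1=7/100: DF=(1109251/1000000 − 7/100·(0.976500))/(1+7/100) = 608/625 ≈ 0.972800
step 3 [3y] bond c/1=29/400: DF=(4640797/4000000 − 29/400·(0.976500+0.972800))/(1+29/400) = 19/20 ≈ 0.950000
step 4 [4y] bond c/1=29/400: DF=(4854521/4000000 − 29/400·(0.976500+0.972800+0.950000))/(1+29/400) = 2339/2500 ≈ 0.935600
step 5 [5y] swap r/1=921/47428: DF=(1 − 921/47428·(0.976500+0.972800+0.950000+0.935600))/(1+921/47428) = 9079/10000 ≈ 0.907900
step 6 [6y] bond c/1=23/400: DF=(4853429/4000000 − 23/400·(0.976500+0.972800+0.950000+0.935600+0.907900))/(1+23/400) = 1779/2000 ≈ 0.889500
step 7 [7y] swap r/1=53/2234: DF=(1 − 53/2234·(0.976500+0.972800+0.950000+0.935600+0.907900+0.889500))/(1+53/2234) = 8463/10000 ≈ 0.846300
step 8 [8y] zero: DF = P = 8129/10000 ≈ 0.812900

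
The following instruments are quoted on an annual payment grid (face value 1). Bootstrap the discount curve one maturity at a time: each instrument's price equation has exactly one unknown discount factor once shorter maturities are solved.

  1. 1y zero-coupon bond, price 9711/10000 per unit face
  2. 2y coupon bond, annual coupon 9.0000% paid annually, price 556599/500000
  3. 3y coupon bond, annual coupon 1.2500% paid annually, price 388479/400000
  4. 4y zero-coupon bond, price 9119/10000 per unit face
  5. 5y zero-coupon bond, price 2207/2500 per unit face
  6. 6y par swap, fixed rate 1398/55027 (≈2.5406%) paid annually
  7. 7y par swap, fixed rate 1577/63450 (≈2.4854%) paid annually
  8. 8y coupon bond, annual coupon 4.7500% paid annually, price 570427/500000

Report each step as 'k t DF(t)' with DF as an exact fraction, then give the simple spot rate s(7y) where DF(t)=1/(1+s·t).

step 1 [1y] zero: DF = P = 9711/10000 ≈ 0.971100
step 2 [2y] bond c/1=9/100: DF=(556599/500000 − 9/100·(0.971100))/(1+9/100) = 9411/10000 ≈ 0.941100
step 3 [3y] bond c/1=1/80: DF=(388479/400000 − 1/80·(0.971100+0.941100))/(1+1/80) = 2339/2500 ≈ 0.935600
step 4 [4y] zero: DF = P = 9119/10000 ≈ 0.911900
step 5 [5y] zero: DF = P = 2207/2500 ≈ 0.882800
step 6 [6y] swap r/1=1398/55027: DF=(1 − 1398/55027·(0.971100+0.941100+0.935600+0.911900+0.882800))/(1+1398/55027) = 4301/5000 ≈ 0.860200
step 7 [7y] swap r/1=1577/63450: DF=(1 − 1577/63450·(0.971100+0.941100+0.935600+0.911900+0.882800+0.860200))/(1+1577/63450) = 8423/10000 ≈ 0.842300
step 8 [8y] bond c/1=19/400: DF=(570427/500000 − 19/400·(0.971100+0.941100+0.935600+0.911900+0.882800+0.860200+0.842300))/(1+19/400) = 4007/5000 ≈ 0.801400

1 1 9711/10000
2 2 9411/10000
3 3 2339/2500
4 4 9119/10000
5 5 2207/2500
6 6 4301/5000
7 7 8423/10000
8 8 4007/5000
s(7y) = (1/(8423/10000) − 1)/(7) = 1577/58961 ≈ 2.6746%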